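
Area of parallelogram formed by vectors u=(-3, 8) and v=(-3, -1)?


|u x v| = |(-3)*(-1) - 8*(-3)|
= |3 - (-24)| = 27

27


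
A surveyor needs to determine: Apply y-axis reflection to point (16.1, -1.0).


Reflection over y-axis: (x,y) -> (-x,y)
(16.1, -1) -> (-16.1, -1)

(-16.1, -1)


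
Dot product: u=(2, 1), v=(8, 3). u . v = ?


u . v = u_x*v_x + u_y*v_y = 2*8 + 1*3
= 16 + 3 = 19

19


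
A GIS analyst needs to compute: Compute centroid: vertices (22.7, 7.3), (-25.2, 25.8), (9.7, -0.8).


Centroid = ((x_A+x_B+x_C)/3, (y_A+y_B+y_C)/3)
= ((22.7+(-25.2)+9.7)/3, (7.3+25.8+(-0.8))/3)
= (2.4, 10.7667)

(2.4, 10.7667)


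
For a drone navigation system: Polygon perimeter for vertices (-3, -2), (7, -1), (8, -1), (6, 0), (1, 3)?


Sides: (-3, -2)->(7, -1): sqrt(101) = 10.049876, (7, -1)->(8, -1): sqrt(1) = 1, (8, -1)->(6, 0): sqrt(5) = 2.236068, (6, 0)->(1, 3): sqrt(34) = 5.830952, (1, 3)->(-3, -2): sqrt(41) = 6.403124
Sum = 25.52002
Perimeter = 25.52

25.52


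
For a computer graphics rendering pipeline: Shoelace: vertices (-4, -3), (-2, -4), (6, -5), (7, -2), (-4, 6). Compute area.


Shoelace sum: ((-4)*(-4) - (-2)*(-3)) + ((-2)*(-5) - 6*(-4)) + (6*(-2) - 7*(-5)) + (7*6 - (-4)*(-2)) + ((-4)*(-3) - (-4)*6)
= 137
Area = |137|/2 = 68.5

68.5


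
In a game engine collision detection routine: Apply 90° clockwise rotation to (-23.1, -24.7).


90° CW: (x,y) -> (y, -x)
(-23.1,-24.7) -> (-24.7, 23.1)

(-24.7, 23.1)


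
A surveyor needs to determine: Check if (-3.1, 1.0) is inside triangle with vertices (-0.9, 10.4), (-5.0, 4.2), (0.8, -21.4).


Cross products: AB x AP = 24.9, BC x BP = 30.08, CA x CP = 85.94
All same sign? yes

Yes, inside


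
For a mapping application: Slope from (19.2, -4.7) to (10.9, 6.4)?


slope = (y2-y1)/(x2-x1) = (6.4-(-4.7))/(10.9-19.2) = 11.1/(-8.3) = -1.3373

-1.3373


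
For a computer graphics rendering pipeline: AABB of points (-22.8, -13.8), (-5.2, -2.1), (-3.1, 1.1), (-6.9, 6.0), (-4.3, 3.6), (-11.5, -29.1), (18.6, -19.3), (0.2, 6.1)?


x range: [-22.8, 18.6]
y range: [-29.1, 6.1]
Bounding box: (-22.8,-29.1) to (18.6,6.1)

(-22.8,-29.1) to (18.6,6.1)


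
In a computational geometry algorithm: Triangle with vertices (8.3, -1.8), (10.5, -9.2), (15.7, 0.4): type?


Side lengths squared: AB^2=59.6, BC^2=119.2, CA^2=59.6
Sorted: [59.6, 59.6, 119.2]
By sides: Isosceles, By angles: Right

Isosceles, Right


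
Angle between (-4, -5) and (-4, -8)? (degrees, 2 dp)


u.v = 56, |u| = sqrt(41) = 6.4031, |v| = sqrt(80) = 8.9443
cos(theta) = u.v/(|u||v|) = 56/sqrt(3280) = 0.977802
theta = acos(0.977802) = 12.09 degrees

12.09 degrees


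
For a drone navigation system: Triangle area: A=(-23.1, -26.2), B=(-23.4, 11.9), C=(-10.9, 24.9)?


Area = |x_A(y_B-y_C) + x_B(y_C-y_A) + x_C(y_A-y_B)|/2
= |300.3 + (-1195.74) + 415.29|/2
= 480.15/2 = 240.075

240.075


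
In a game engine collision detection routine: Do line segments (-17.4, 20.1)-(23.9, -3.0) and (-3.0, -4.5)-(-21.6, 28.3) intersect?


Cross products: d1=14.76, d2=-910.22, d3=-683.34, d4=241.64
d1*d2 < 0 and d3*d4 < 0? yes

Yes, they intersect


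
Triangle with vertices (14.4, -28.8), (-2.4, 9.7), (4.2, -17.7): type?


Side lengths squared: AB^2=1764.49, BC^2=794.32, CA^2=227.25
Sorted: [227.25, 794.32, 1764.49]
By sides: Scalene, By angles: Obtuse

Scalene, Obtuse


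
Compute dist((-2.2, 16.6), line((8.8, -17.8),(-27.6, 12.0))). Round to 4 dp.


|cross product| = 924.36
|line direction| = sqrt(2213) = 47.0425
Distance = 924.36/sqrt(2213) = 19.6495

19.6495


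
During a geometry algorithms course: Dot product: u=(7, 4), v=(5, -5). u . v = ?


u . v = u_x*v_x + u_y*v_y = 7*5 + 4*(-5)
= 35 + (-20) = 15

15


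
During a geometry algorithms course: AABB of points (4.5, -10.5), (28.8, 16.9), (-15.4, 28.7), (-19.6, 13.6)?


x range: [-19.6, 28.8]
y range: [-10.5, 28.7]
Bounding box: (-19.6,-10.5) to (28.8,28.7)

(-19.6,-10.5) to (28.8,28.7)


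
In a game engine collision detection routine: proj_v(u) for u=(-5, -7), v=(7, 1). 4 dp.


u.v = -42, |v| = sqrt(50) = 7.0711
Scalar projection = u.v / |v| = -42 / sqrt(50) = -5.9397

-5.9397


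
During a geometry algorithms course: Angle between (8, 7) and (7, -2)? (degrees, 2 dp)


u.v = 42, |u| = sqrt(113) = 10.6301, |v| = sqrt(53) = 7.2801
cos(theta) = u.v/(|u||v|) = 42/sqrt(5989) = 0.542715
theta = acos(0.542715) = 57.13 degrees

57.13 degrees


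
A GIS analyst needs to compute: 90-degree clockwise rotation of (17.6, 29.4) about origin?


90° CW: (x,y) -> (y, -x)
(17.6,29.4) -> (29.4, -17.6)

(29.4, -17.6)


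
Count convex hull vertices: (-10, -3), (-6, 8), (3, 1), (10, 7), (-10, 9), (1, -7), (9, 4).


Convex hull vertices (CCW): (-10, -3), (1, -7), (9, 4), (10, 7), (-10, 9)
Count = 5

5


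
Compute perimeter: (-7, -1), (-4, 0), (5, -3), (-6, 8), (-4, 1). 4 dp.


Sides: (-7, -1)->(-4, 0): sqrt(10) = 3.162278, (-4, 0)->(5, -3): sqrt(90) = 9.486833, (5, -3)->(-6, 8): sqrt(242) = 15.556349, (-6, 8)->(-4, 1): sqrt(53) = 7.28011, (-4, 1)->(-7, -1): sqrt(13) = 3.605551
Sum = 39.091121
Perimeter = 39.0911

39.0911


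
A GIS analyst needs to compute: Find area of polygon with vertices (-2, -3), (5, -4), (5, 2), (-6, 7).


Shoelace sum: ((-2)*(-4) - 5*(-3)) + (5*2 - 5*(-4)) + (5*7 - (-6)*2) + ((-6)*(-3) - (-2)*7)
= 132
Area = |132|/2 = 66

66


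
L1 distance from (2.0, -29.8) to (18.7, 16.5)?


|2-18.7| + |(-29.8)-16.5| = 16.7 + 46.3 = 63

63


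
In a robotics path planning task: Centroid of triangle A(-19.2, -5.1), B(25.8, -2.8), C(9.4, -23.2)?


Centroid = ((x_A+x_B+x_C)/3, (y_A+y_B+y_C)/3)
= (((-19.2)+25.8+9.4)/3, ((-5.1)+(-2.8)+(-23.2))/3)
= (5.3333, -10.3667)

(5.3333, -10.3667)


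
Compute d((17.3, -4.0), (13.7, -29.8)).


dx=-3.6, dy=-25.8
d^2 = (-3.6)^2 + (-25.8)^2 = 678.6
d = sqrt(678.6) = 26.05

26.05


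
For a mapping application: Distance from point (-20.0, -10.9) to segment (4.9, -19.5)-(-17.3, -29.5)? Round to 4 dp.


Project P onto AB: t = 0.7874 (clamped to [0,1])
Closest point on segment: (-12.5794, -27.3736)
Distance: 18.0678

18.0678


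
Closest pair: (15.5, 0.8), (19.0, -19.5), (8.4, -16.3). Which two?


d(P0,P1) = 20.5995, d(P0,P2) = 18.5154, d(P1,P2) = 11.0725
Closest: P1 and P2

Closest pair: (19.0, -19.5) and (8.4, -16.3), distance = 11.0725


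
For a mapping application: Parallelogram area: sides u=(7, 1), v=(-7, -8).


|u x v| = |7*(-8) - 1*(-7)|
= |(-56) - (-7)| = 49

49


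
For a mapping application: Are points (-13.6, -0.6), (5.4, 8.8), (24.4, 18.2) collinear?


Cross product: (5.4-(-13.6))*(18.2-(-0.6)) - (8.8-(-0.6))*(24.4-(-13.6))
= 0

Yes, collinear


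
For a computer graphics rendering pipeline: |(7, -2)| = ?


|u| = sqrt(7^2 + (-2)^2) = sqrt(53) = 7.2801

7.2801


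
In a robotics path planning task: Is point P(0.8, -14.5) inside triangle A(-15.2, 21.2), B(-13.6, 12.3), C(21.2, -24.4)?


Cross products: AB x AP = 85.28, BC x BP = -404.16, CA x CP = 569.88
All same sign? no

No, outside


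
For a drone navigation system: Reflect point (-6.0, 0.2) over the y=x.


Reflection over y=x: (x,y) -> (y,x)
(-6, 0.2) -> (0.2, -6)

(0.2, -6)


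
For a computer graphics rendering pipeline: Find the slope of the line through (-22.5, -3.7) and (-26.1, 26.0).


slope = (y2-y1)/(x2-x1) = (26-(-3.7))/((-26.1)-(-22.5)) = 29.7/(-3.6) = -8.25

-8.25


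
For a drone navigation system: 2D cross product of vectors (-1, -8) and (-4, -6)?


u x v = u_x*v_y - u_y*v_x = (-1)*(-6) - (-8)*(-4)
= 6 - 32 = -26

-26


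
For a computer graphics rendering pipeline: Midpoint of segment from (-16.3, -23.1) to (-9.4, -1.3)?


M = (((-16.3)+(-9.4))/2, ((-23.1)+(-1.3))/2)
= (-12.85, -12.2)

(-12.85, -12.2)


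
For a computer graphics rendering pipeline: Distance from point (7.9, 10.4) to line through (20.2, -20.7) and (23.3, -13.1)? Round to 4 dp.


|cross product| = 189.89
|line direction| = sqrt(67.37) = 8.2079
Distance = 189.89/sqrt(67.37) = 23.135

23.135


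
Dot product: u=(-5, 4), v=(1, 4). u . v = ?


u . v = u_x*v_x + u_y*v_y = (-5)*1 + 4*4
= (-5) + 16 = 11

11


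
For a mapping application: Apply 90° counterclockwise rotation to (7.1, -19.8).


90° CCW: (x,y) -> (-y, x)
(7.1,-19.8) -> (19.8, 7.1)

(19.8, 7.1)


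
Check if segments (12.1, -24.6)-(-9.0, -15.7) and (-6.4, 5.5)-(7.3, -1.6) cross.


Cross products: d1=-281.02, d2=-308.9, d3=-470.46, d4=-442.58
d1*d2 < 0 and d3*d4 < 0? no

No, they don't intersect


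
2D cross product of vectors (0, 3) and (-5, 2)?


u x v = u_x*v_y - u_y*v_x = 0*2 - 3*(-5)
= 0 - (-15) = 15

15


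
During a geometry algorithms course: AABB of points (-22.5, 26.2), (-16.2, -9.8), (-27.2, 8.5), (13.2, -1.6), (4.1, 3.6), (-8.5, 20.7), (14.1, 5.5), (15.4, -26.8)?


x range: [-27.2, 15.4]
y range: [-26.8, 26.2]
Bounding box: (-27.2,-26.8) to (15.4,26.2)

(-27.2,-26.8) to (15.4,26.2)


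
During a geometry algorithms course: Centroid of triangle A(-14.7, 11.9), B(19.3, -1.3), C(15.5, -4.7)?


Centroid = ((x_A+x_B+x_C)/3, (y_A+y_B+y_C)/3)
= (((-14.7)+19.3+15.5)/3, (11.9+(-1.3)+(-4.7))/3)
= (6.7, 1.9667)

(6.7, 1.9667)


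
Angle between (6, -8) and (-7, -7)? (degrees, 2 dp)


u.v = 14, |u| = sqrt(100) = 10, |v| = sqrt(98) = 9.8995
cos(theta) = u.v/(|u||v|) = 14/sqrt(9800) = 0.141421
theta = acos(0.141421) = 81.87 degrees

81.87 degrees


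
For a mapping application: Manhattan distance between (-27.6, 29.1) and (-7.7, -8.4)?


|(-27.6)-(-7.7)| + |29.1-(-8.4)| = 19.9 + 37.5 = 57.4

57.4


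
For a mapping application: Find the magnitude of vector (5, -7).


|u| = sqrt(5^2 + (-7)^2) = sqrt(74) = 8.6023

8.6023


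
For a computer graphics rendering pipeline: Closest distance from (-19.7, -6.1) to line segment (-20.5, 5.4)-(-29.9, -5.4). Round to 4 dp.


Project P onto AB: t = 0.5692 (clamped to [0,1])
Closest point on segment: (-25.8502, -0.747)
Distance: 8.1535

8.1535


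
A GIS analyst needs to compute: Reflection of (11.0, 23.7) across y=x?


Reflection over y=x: (x,y) -> (y,x)
(11, 23.7) -> (23.7, 11)

(23.7, 11)


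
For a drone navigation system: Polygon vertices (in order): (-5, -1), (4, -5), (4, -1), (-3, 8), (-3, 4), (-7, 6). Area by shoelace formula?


Shoelace sum: ((-5)*(-5) - 4*(-1)) + (4*(-1) - 4*(-5)) + (4*8 - (-3)*(-1)) + ((-3)*4 - (-3)*8) + ((-3)*6 - (-7)*4) + ((-7)*(-1) - (-5)*6)
= 133
Area = |133|/2 = 66.5

66.5


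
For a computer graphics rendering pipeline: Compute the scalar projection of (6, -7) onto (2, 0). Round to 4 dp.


u.v = 12, |v| = sqrt(4) = 2
Scalar projection = u.v / |v| = 12 / sqrt(4) = 6

6


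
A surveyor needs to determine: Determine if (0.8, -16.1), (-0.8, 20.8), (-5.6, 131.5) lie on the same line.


Cross product: ((-0.8)-0.8)*(131.5-(-16.1)) - (20.8-(-16.1))*((-5.6)-0.8)
= 0

Yes, collinear


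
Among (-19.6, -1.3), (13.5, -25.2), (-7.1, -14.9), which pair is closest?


d(P0,P1) = 40.8267, d(P0,P2) = 18.4719, d(P1,P2) = 23.0315
Closest: P0 and P2

Closest pair: (-19.6, -1.3) and (-7.1, -14.9), distance = 18.4719


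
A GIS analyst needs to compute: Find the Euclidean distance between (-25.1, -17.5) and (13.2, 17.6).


dx=38.3, dy=35.1
d^2 = 38.3^2 + 35.1^2 = 2698.9
d = sqrt(2698.9) = 51.9509

51.9509


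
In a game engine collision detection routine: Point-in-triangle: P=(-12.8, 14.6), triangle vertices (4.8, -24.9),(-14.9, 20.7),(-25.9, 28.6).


Cross products: AB x AP = 24.41, BC x BP = 50.51, CA x CP = 271.05
All same sign? yes

Yes, inside


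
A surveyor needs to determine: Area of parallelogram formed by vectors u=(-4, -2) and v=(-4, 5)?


|u x v| = |(-4)*5 - (-2)*(-4)|
= |(-20) - 8| = 28

28


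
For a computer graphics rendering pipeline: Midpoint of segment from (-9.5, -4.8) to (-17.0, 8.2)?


M = (((-9.5)+(-17))/2, ((-4.8)+8.2)/2)
= (-13.25, 1.7)

(-13.25, 1.7)


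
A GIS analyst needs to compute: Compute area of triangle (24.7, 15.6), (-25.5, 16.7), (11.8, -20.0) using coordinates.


Area = |x_A(y_B-y_C) + x_B(y_C-y_A) + x_C(y_A-y_B)|/2
= |906.49 + 907.8 + (-12.98)|/2
= 1801.31/2 = 900.655

900.655


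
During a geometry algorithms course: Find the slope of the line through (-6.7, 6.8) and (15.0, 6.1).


slope = (y2-y1)/(x2-x1) = (6.1-6.8)/(15-(-6.7)) = (-0.7)/21.7 = -0.0323

-0.0323


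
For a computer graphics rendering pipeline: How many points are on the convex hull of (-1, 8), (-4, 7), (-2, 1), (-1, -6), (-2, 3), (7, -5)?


Convex hull vertices (CCW): (-4, 7), (-1, -6), (7, -5), (-1, 8)
Count = 4

4


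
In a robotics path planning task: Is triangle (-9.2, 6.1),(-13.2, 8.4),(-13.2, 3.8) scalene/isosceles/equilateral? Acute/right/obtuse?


Side lengths squared: AB^2=21.29, BC^2=21.16, CA^2=21.29
Sorted: [21.16, 21.29, 21.29]
By sides: Isosceles, By angles: Acute

Isosceles, Acute


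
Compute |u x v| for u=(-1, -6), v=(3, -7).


|u x v| = |(-1)*(-7) - (-6)*3|
= |7 - (-18)| = 25

25


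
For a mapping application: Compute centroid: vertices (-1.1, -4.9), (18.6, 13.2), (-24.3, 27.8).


Centroid = ((x_A+x_B+x_C)/3, (y_A+y_B+y_C)/3)
= (((-1.1)+18.6+(-24.3))/3, ((-4.9)+13.2+27.8)/3)
= (-2.2667, 12.0333)

(-2.2667, 12.0333)


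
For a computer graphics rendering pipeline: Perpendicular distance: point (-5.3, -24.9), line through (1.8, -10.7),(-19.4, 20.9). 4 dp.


|cross product| = 525.4
|line direction| = sqrt(1448) = 38.0526
Distance = 525.4/sqrt(1448) = 13.8072

13.8072


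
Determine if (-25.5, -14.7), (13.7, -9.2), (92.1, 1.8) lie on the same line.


Cross product: (13.7-(-25.5))*(1.8-(-14.7)) - ((-9.2)-(-14.7))*(92.1-(-25.5))
= 0

Yes, collinear


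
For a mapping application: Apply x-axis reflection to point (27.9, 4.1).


Reflection over x-axis: (x,y) -> (x,-y)
(27.9, 4.1) -> (27.9, -4.1)

(27.9, -4.1)


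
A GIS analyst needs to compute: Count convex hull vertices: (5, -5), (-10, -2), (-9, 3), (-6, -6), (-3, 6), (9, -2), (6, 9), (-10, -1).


Convex hull vertices (CCW): (-10, -2), (-6, -6), (5, -5), (9, -2), (6, 9), (-3, 6), (-9, 3), (-10, -1)
Count = 8

8


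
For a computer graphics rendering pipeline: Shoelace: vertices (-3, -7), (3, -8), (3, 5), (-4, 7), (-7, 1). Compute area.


Shoelace sum: ((-3)*(-8) - 3*(-7)) + (3*5 - 3*(-8)) + (3*7 - (-4)*5) + ((-4)*1 - (-7)*7) + ((-7)*(-7) - (-3)*1)
= 222
Area = |222|/2 = 111

111


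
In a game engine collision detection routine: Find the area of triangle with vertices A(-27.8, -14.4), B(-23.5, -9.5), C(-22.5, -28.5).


Area = |x_A(y_B-y_C) + x_B(y_C-y_A) + x_C(y_A-y_B)|/2
= |(-528.2) + 331.35 + 110.25|/2
= 86.6/2 = 43.3

43.3


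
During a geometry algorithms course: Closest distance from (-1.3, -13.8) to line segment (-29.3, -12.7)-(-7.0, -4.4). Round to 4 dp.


Project P onto AB: t = 1 (clamped to [0,1])
Closest point on segment: (-7, -4.4)
Distance: 10.9932

10.9932


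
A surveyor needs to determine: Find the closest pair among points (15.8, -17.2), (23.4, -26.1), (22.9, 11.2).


d(P0,P1) = 11.7034, d(P0,P2) = 29.274, d(P1,P2) = 37.3034
Closest: P0 and P1

Closest pair: (15.8, -17.2) and (23.4, -26.1), distance = 11.7034


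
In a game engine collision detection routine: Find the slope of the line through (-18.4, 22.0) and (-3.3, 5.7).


slope = (y2-y1)/(x2-x1) = (5.7-22)/((-3.3)-(-18.4)) = (-16.3)/15.1 = -1.0795

-1.0795


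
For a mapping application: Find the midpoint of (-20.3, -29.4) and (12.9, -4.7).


M = (((-20.3)+12.9)/2, ((-29.4)+(-4.7))/2)
= (-3.7, -17.05)

(-3.7, -17.05)


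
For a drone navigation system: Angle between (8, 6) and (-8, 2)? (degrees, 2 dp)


u.v = -52, |u| = sqrt(100) = 10, |v| = sqrt(68) = 8.2462
cos(theta) = u.v/(|u||v|) = -52/sqrt(6800) = -0.630593
theta = acos(-0.630593) = 129.09 degrees

129.09 degrees


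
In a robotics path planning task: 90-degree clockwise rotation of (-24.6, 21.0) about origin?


90° CW: (x,y) -> (y, -x)
(-24.6,21) -> (21, 24.6)

(21, 24.6)


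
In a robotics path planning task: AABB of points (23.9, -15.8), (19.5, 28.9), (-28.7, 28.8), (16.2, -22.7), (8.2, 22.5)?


x range: [-28.7, 23.9]
y range: [-22.7, 28.9]
Bounding box: (-28.7,-22.7) to (23.9,28.9)

(-28.7,-22.7) to (23.9,28.9)


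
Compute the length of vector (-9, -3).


|u| = sqrt((-9)^2 + (-3)^2) = sqrt(90) = 9.4868

9.4868


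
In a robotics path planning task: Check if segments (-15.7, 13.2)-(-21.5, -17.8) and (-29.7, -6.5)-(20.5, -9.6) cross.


Cross products: d1=1032.34, d2=-541.84, d3=-319.74, d4=1254.44
d1*d2 < 0 and d3*d4 < 0? yes

Yes, they intersect


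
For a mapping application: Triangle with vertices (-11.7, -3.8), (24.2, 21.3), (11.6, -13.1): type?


Side lengths squared: AB^2=1918.82, BC^2=1342.12, CA^2=629.38
Sorted: [629.38, 1342.12, 1918.82]
By sides: Scalene, By angles: Acute

Scalene, Acute


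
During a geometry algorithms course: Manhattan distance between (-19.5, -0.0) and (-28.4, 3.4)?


|(-19.5)-(-28.4)| + |0-3.4| = 8.9 + 3.4 = 12.3

12.3


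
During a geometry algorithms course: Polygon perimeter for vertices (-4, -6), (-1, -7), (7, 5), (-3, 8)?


Sides: (-4, -6)->(-1, -7): sqrt(10) = 3.162278, (-1, -7)->(7, 5): sqrt(208) = 14.422205, (7, 5)->(-3, 8): sqrt(109) = 10.440307, (-3, 8)->(-4, -6): sqrt(197) = 14.035669
Sum = 42.060459
Perimeter = 42.0605

42.0605


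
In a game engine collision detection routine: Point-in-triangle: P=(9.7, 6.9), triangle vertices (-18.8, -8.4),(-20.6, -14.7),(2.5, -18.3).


Cross products: AB x AP = 152.01, BC x BP = 608.04, CA x CP = -608.04
All same sign? no

No, outside


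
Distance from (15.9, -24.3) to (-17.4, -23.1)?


dx=-33.3, dy=1.2
d^2 = (-33.3)^2 + 1.2^2 = 1110.33
d = sqrt(1110.33) = 33.3216

33.3216


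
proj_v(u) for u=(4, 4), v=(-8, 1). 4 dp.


u.v = -28, |v| = sqrt(65) = 8.0623
Scalar projection = u.v / |v| = -28 / sqrt(65) = -3.473

-3.473


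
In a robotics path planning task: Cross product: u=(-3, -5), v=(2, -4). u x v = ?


u x v = u_x*v_y - u_y*v_x = (-3)*(-4) - (-5)*2
= 12 - (-10) = 22

22


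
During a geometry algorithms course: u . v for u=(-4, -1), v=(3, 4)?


u . v = u_x*v_x + u_y*v_y = (-4)*3 + (-1)*4
= (-12) + (-4) = -16

-16


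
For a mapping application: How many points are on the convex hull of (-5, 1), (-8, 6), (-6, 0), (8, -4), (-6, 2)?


Convex hull vertices (CCW): (-8, 6), (-6, 0), (8, -4)
Count = 3

3


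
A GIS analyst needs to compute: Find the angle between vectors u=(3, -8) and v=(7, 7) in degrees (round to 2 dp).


u.v = -35, |u| = sqrt(73) = 8.544, |v| = sqrt(98) = 9.8995
cos(theta) = u.v/(|u||v|) = -35/sqrt(7154) = -0.413803
theta = acos(-0.413803) = 114.44 degrees

114.44 degrees


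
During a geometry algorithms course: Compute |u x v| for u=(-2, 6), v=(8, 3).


|u x v| = |(-2)*3 - 6*8|
= |(-6) - 48| = 54

54


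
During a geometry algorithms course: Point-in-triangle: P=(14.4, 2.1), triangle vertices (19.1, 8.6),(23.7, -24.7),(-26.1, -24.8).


Cross products: AB x AP = -186.41, BC x BP = -1335.57, CA x CP = -136.82
All same sign? yes

Yes, inside


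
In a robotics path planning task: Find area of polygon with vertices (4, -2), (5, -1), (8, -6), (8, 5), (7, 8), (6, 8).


Shoelace sum: (4*(-1) - 5*(-2)) + (5*(-6) - 8*(-1)) + (8*5 - 8*(-6)) + (8*8 - 7*5) + (7*8 - 6*8) + (6*(-2) - 4*8)
= 65
Area = |65|/2 = 32.5

32.5


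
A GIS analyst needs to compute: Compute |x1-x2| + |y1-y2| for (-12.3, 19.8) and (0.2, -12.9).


|(-12.3)-0.2| + |19.8-(-12.9)| = 12.5 + 32.7 = 45.2

45.2


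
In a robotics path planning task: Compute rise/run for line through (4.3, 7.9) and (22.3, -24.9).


slope = (y2-y1)/(x2-x1) = ((-24.9)-7.9)/(22.3-4.3) = (-32.8)/18 = -1.8222

-1.8222


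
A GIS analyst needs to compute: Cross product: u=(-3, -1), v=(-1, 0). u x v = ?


u x v = u_x*v_y - u_y*v_x = (-3)*0 - (-1)*(-1)
= 0 - 1 = -1

-1


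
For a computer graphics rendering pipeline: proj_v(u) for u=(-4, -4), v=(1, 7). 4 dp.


u.v = -32, |v| = sqrt(50) = 7.0711
Scalar projection = u.v / |v| = -32 / sqrt(50) = -4.5255

-4.5255


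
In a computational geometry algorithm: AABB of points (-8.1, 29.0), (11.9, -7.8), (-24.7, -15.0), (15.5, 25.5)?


x range: [-24.7, 15.5]
y range: [-15, 29]
Bounding box: (-24.7,-15) to (15.5,29)

(-24.7,-15) to (15.5,29)


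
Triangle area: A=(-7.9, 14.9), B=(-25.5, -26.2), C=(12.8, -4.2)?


Area = |x_A(y_B-y_C) + x_B(y_C-y_A) + x_C(y_A-y_B)|/2
= |173.8 + 487.05 + 526.08|/2
= 1186.93/2 = 593.465

593.465


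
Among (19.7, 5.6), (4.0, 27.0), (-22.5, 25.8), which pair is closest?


d(P0,P1) = 26.5415, d(P0,P2) = 46.7855, d(P1,P2) = 26.5272
Closest: P1 and P2

Closest pair: (4.0, 27.0) and (-22.5, 25.8), distance = 26.5272


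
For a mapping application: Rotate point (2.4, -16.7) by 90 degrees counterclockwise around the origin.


90° CCW: (x,y) -> (-y, x)
(2.4,-16.7) -> (16.7, 2.4)

(16.7, 2.4)


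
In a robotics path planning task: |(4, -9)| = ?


|u| = sqrt(4^2 + (-9)^2) = sqrt(97) = 9.8489

9.8489


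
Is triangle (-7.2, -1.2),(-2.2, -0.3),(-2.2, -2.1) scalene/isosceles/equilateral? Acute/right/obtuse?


Side lengths squared: AB^2=25.81, BC^2=3.24, CA^2=25.81
Sorted: [3.24, 25.81, 25.81]
By sides: Isosceles, By angles: Acute

Isosceles, Acute


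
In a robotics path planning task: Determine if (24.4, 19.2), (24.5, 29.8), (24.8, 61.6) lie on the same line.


Cross product: (24.5-24.4)*(61.6-19.2) - (29.8-19.2)*(24.8-24.4)
= 0

Yes, collinear


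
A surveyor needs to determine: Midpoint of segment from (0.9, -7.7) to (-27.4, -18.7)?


M = ((0.9+(-27.4))/2, ((-7.7)+(-18.7))/2)
= (-13.25, -13.2)

(-13.25, -13.2)


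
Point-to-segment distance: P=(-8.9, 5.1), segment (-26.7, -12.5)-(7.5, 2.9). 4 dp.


Project P onto AB: t = 0.6254 (clamped to [0,1])
Closest point on segment: (-5.3116, -2.869)
Distance: 8.7396

8.7396


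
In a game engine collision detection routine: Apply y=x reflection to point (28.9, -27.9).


Reflection over y=x: (x,y) -> (y,x)
(28.9, -27.9) -> (-27.9, 28.9)

(-27.9, 28.9)


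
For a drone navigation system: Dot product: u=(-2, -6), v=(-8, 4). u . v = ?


u . v = u_x*v_x + u_y*v_y = (-2)*(-8) + (-6)*4
= 16 + (-24) = -8

-8


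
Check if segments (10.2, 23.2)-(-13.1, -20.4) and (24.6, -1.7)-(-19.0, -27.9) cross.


Cross products: d1=-1462.92, d2=-172.42, d3=1208.01, d4=-82.49
d1*d2 < 0 and d3*d4 < 0? no

No, they don't intersect


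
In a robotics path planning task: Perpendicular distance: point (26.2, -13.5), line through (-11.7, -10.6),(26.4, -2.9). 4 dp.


|cross product| = 402.32
|line direction| = sqrt(1510.9) = 38.8703
Distance = 402.32/sqrt(1510.9) = 10.3503

10.3503


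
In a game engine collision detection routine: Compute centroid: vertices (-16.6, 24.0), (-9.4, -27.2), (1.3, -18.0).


Centroid = ((x_A+x_B+x_C)/3, (y_A+y_B+y_C)/3)
= (((-16.6)+(-9.4)+1.3)/3, (24+(-27.2)+(-18))/3)
= (-8.2333, -7.0667)

(-8.2333, -7.0667)


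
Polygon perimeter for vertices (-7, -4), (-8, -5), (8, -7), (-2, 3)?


Sides: (-7, -4)->(-8, -5): sqrt(2) = 1.414214, (-8, -5)->(8, -7): sqrt(260) = 16.124515, (8, -7)->(-2, 3): sqrt(200) = 14.142136, (-2, 3)->(-7, -4): sqrt(74) = 8.602325
Sum = 40.28319
Perimeter = 40.2832

40.2832


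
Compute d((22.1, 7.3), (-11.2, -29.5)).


dx=-33.3, dy=-36.8
d^2 = (-33.3)^2 + (-36.8)^2 = 2463.13
d = sqrt(2463.13) = 49.6299

49.6299


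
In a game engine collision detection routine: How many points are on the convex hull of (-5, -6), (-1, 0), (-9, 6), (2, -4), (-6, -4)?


Convex hull vertices (CCW): (-9, 6), (-6, -4), (-5, -6), (2, -4), (-1, 0)
Count = 5

5


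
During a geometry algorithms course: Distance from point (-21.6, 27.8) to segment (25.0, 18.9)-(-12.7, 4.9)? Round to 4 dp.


Project P onto AB: t = 1 (clamped to [0,1])
Closest point on segment: (-12.7, 4.9)
Distance: 24.5687

24.5687


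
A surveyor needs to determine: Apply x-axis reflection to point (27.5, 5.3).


Reflection over x-axis: (x,y) -> (x,-y)
(27.5, 5.3) -> (27.5, -5.3)

(27.5, -5.3)


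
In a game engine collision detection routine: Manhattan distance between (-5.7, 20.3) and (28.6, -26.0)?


|(-5.7)-28.6| + |20.3-(-26)| = 34.3 + 46.3 = 80.6

80.6


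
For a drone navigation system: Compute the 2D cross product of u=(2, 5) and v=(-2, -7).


u x v = u_x*v_y - u_y*v_x = 2*(-7) - 5*(-2)
= (-14) - (-10) = -4

-4


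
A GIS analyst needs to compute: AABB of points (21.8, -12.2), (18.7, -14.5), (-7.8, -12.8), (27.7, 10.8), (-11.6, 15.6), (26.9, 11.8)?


x range: [-11.6, 27.7]
y range: [-14.5, 15.6]
Bounding box: (-11.6,-14.5) to (27.7,15.6)

(-11.6,-14.5) to (27.7,15.6)


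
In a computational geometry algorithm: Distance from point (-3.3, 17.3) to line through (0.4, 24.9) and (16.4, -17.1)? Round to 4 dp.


|cross product| = 277
|line direction| = sqrt(2020) = 44.9444
Distance = 277/sqrt(2020) = 6.1632

6.1632


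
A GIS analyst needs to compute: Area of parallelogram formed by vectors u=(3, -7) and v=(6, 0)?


|u x v| = |3*0 - (-7)*6|
= |0 - (-42)| = 42

42


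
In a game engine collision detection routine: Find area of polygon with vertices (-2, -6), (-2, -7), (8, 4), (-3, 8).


Shoelace sum: ((-2)*(-7) - (-2)*(-6)) + ((-2)*4 - 8*(-7)) + (8*8 - (-3)*4) + ((-3)*(-6) - (-2)*8)
= 160
Area = |160|/2 = 80

80


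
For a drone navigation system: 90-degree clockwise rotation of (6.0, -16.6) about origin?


90° CW: (x,y) -> (y, -x)
(6,-16.6) -> (-16.6, -6)

(-16.6, -6)


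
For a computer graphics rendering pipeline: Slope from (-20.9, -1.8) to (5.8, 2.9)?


slope = (y2-y1)/(x2-x1) = (2.9-(-1.8))/(5.8-(-20.9)) = 4.7/26.7 = 0.176

0.176


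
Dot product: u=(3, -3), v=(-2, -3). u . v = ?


u . v = u_x*v_x + u_y*v_y = 3*(-2) + (-3)*(-3)
= (-6) + 9 = 3

3


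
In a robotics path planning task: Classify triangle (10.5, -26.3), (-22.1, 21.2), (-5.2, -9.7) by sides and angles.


Side lengths squared: AB^2=3319.01, BC^2=1240.42, CA^2=522.05
Sorted: [522.05, 1240.42, 3319.01]
By sides: Scalene, By angles: Obtuse

Scalene, Obtuse


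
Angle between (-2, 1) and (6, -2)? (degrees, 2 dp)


u.v = -14, |u| = sqrt(5) = 2.2361, |v| = sqrt(40) = 6.3246
cos(theta) = u.v/(|u||v|) = -14/sqrt(200) = -0.989949
theta = acos(-0.989949) = 171.87 degrees

171.87 degrees


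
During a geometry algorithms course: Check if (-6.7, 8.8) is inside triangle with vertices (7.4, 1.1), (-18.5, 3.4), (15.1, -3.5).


Cross products: AB x AP = -167, BC x BP = 262.86, CA x CP = 5.57
All same sign? no

No, outside


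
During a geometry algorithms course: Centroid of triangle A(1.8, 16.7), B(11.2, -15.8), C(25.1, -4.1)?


Centroid = ((x_A+x_B+x_C)/3, (y_A+y_B+y_C)/3)
= ((1.8+11.2+25.1)/3, (16.7+(-15.8)+(-4.1))/3)
= (12.7, -1.0667)

(12.7, -1.0667)


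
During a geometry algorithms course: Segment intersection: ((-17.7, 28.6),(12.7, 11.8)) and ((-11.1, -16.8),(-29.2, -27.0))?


Cross products: d1=-889.06, d2=-274.9, d3=-1269.28, d4=-1883.44
d1*d2 < 0 and d3*d4 < 0? no

No, they don't intersect


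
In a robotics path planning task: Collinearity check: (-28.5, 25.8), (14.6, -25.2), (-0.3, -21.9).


Cross product: (14.6-(-28.5))*((-21.9)-25.8) - ((-25.2)-25.8)*((-0.3)-(-28.5))
= -617.67

No, not collinear


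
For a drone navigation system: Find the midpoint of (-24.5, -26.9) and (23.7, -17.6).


M = (((-24.5)+23.7)/2, ((-26.9)+(-17.6))/2)
= (-0.4, -22.25)

(-0.4, -22.25)


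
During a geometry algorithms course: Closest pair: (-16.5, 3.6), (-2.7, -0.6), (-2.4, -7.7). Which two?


d(P0,P1) = 14.425, d(P0,P2) = 18.0693, d(P1,P2) = 7.1063
Closest: P1 and P2

Closest pair: (-2.7, -0.6) and (-2.4, -7.7), distance = 7.1063


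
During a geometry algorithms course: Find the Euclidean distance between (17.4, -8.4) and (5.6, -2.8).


dx=-11.8, dy=5.6
d^2 = (-11.8)^2 + 5.6^2 = 170.6
d = sqrt(170.6) = 13.0614

13.0614


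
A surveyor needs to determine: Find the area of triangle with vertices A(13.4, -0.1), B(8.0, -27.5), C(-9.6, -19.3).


Area = |x_A(y_B-y_C) + x_B(y_C-y_A) + x_C(y_A-y_B)|/2
= |(-109.88) + (-153.6) + (-263.04)|/2
= 526.52/2 = 263.26

263.26


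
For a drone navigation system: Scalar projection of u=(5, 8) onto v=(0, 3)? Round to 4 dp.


u.v = 24, |v| = sqrt(9) = 3
Scalar projection = u.v / |v| = 24 / sqrt(9) = 8

8


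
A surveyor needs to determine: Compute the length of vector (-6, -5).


|u| = sqrt((-6)^2 + (-5)^2) = sqrt(61) = 7.8102

7.8102


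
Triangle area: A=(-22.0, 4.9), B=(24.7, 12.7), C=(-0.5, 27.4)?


Area = |x_A(y_B-y_C) + x_B(y_C-y_A) + x_C(y_A-y_B)|/2
= |323.4 + 555.75 + 3.9|/2
= 883.05/2 = 441.525

441.525


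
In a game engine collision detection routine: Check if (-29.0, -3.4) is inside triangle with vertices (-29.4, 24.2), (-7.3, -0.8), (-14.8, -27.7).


Cross products: AB x AP = -599.96, BC x BP = -564.23, CA x CP = 382.2
All same sign? no

No, outside


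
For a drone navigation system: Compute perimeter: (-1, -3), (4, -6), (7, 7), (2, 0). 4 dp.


Sides: (-1, -3)->(4, -6): sqrt(34) = 5.830952, (4, -6)->(7, 7): sqrt(178) = 13.341664, (7, 7)->(2, 0): sqrt(74) = 8.602325, (2, 0)->(-1, -3): sqrt(18) = 4.242641
Sum = 32.017582
Perimeter = 32.0176

32.0176


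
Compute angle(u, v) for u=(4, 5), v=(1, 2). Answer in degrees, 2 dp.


u.v = 14, |u| = sqrt(41) = 6.4031, |v| = sqrt(5) = 2.2361
cos(theta) = u.v/(|u||v|) = 14/sqrt(205) = 0.977802
theta = acos(0.977802) = 12.09 degrees

12.09 degrees


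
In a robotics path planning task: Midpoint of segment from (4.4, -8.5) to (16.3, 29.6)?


M = ((4.4+16.3)/2, ((-8.5)+29.6)/2)
= (10.35, 10.55)

(10.35, 10.55)


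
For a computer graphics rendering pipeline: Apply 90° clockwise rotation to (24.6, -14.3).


90° CW: (x,y) -> (y, -x)
(24.6,-14.3) -> (-14.3, -24.6)

(-14.3, -24.6)


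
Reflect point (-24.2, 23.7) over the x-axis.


Reflection over x-axis: (x,y) -> (x,-y)
(-24.2, 23.7) -> (-24.2, -23.7)

(-24.2, -23.7)


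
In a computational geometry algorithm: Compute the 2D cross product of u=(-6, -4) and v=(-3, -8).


u x v = u_x*v_y - u_y*v_x = (-6)*(-8) - (-4)*(-3)
= 48 - 12 = 36

36


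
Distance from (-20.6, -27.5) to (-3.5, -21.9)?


dx=17.1, dy=5.6
d^2 = 17.1^2 + 5.6^2 = 323.77
d = sqrt(323.77) = 17.9936

17.9936


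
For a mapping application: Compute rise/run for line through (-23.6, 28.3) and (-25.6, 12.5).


slope = (y2-y1)/(x2-x1) = (12.5-28.3)/((-25.6)-(-23.6)) = (-15.8)/(-2) = 7.9

7.9


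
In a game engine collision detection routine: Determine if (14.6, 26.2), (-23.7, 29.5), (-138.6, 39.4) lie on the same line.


Cross product: ((-23.7)-14.6)*(39.4-26.2) - (29.5-26.2)*((-138.6)-14.6)
= 0

Yes, collinear


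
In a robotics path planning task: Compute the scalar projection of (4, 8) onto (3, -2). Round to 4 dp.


u.v = -4, |v| = sqrt(13) = 3.6056
Scalar projection = u.v / |v| = -4 / sqrt(13) = -1.1094

-1.1094


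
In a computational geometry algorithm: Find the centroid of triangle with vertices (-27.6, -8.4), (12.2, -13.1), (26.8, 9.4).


Centroid = ((x_A+x_B+x_C)/3, (y_A+y_B+y_C)/3)
= (((-27.6)+12.2+26.8)/3, ((-8.4)+(-13.1)+9.4)/3)
= (3.8, -4.0333)

(3.8, -4.0333)


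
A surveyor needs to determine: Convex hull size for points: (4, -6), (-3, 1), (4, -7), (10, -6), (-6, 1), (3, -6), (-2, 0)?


Convex hull vertices (CCW): (-6, 1), (4, -7), (10, -6), (-3, 1)
Count = 4

4


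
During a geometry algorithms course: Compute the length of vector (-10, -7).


|u| = sqrt((-10)^2 + (-7)^2) = sqrt(149) = 12.2066

12.2066


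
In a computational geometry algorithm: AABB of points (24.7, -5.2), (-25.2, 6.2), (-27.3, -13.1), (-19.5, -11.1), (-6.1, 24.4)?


x range: [-27.3, 24.7]
y range: [-13.1, 24.4]
Bounding box: (-27.3,-13.1) to (24.7,24.4)

(-27.3,-13.1) to (24.7,24.4)


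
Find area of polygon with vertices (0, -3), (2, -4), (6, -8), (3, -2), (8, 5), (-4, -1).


Shoelace sum: (0*(-4) - 2*(-3)) + (2*(-8) - 6*(-4)) + (6*(-2) - 3*(-8)) + (3*5 - 8*(-2)) + (8*(-1) - (-4)*5) + ((-4)*(-3) - 0*(-1))
= 81
Area = |81|/2 = 40.5

40.5


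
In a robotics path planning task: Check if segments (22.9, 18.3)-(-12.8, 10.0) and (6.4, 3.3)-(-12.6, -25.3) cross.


Cross products: d1=186.9, d2=-676.42, d3=398.55, d4=1261.87
d1*d2 < 0 and d3*d4 < 0? no

No, they don't intersect


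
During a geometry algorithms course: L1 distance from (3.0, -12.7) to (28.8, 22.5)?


|3-28.8| + |(-12.7)-22.5| = 25.8 + 35.2 = 61

61


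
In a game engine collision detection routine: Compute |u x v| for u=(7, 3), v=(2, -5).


|u x v| = |7*(-5) - 3*2|
= |(-35) - 6| = 41

41


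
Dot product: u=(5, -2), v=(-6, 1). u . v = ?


u . v = u_x*v_x + u_y*v_y = 5*(-6) + (-2)*1
= (-30) + (-2) = -32

-32


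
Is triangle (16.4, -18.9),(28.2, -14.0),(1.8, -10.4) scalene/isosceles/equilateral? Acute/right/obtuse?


Side lengths squared: AB^2=163.25, BC^2=709.92, CA^2=285.41
Sorted: [163.25, 285.41, 709.92]
By sides: Scalene, By angles: Obtuse

Scalene, Obtuse


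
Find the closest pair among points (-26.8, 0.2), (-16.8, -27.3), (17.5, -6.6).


d(P0,P1) = 29.2617, d(P0,P2) = 44.8189, d(P1,P2) = 40.0622
Closest: P0 and P1

Closest pair: (-26.8, 0.2) and (-16.8, -27.3), distance = 29.2617


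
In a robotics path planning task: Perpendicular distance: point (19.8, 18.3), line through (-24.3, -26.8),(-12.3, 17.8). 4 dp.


|cross product| = 1425.66
|line direction| = sqrt(2133.16) = 46.1861
Distance = 1425.66/sqrt(2133.16) = 30.8677

30.8677


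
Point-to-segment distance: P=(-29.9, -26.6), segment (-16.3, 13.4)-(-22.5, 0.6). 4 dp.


Project P onto AB: t = 1 (clamped to [0,1])
Closest point on segment: (-22.5, 0.6)
Distance: 28.1887

28.1887


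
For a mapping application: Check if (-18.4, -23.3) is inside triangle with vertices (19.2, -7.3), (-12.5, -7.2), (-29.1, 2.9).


Cross products: AB x AP = 510.96, BC x BP = 326.85, CA x CP = -1156.32
All same sign? no

No, outside


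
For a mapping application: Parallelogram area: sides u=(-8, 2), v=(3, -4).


|u x v| = |(-8)*(-4) - 2*3|
= |32 - 6| = 26

26


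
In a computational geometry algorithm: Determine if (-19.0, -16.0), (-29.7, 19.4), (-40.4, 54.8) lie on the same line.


Cross product: ((-29.7)-(-19))*(54.8-(-16)) - (19.4-(-16))*((-40.4)-(-19))
= 0

Yes, collinear


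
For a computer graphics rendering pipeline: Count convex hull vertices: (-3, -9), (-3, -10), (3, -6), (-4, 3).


Convex hull vertices (CCW): (-4, 3), (-3, -10), (3, -6)
Count = 3

3


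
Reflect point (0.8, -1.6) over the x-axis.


Reflection over x-axis: (x,y) -> (x,-y)
(0.8, -1.6) -> (0.8, 1.6)

(0.8, 1.6)


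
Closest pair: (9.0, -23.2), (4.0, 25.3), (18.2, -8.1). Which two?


d(P0,P1) = 48.7571, d(P0,P2) = 17.6819, d(P1,P2) = 36.2933
Closest: P0 and P2

Closest pair: (9.0, -23.2) and (18.2, -8.1), distance = 17.6819


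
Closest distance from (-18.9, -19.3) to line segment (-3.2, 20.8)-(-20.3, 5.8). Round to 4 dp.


Project P onto AB: t = 1 (clamped to [0,1])
Closest point on segment: (-20.3, 5.8)
Distance: 25.139

25.139


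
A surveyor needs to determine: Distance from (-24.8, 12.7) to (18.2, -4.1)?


dx=43, dy=-16.8
d^2 = 43^2 + (-16.8)^2 = 2131.24
d = sqrt(2131.24) = 46.1654

46.1654


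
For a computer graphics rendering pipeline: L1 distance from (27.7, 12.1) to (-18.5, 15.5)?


|27.7-(-18.5)| + |12.1-15.5| = 46.2 + 3.4 = 49.6

49.6


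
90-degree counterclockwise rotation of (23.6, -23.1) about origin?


90° CCW: (x,y) -> (-y, x)
(23.6,-23.1) -> (23.1, 23.6)

(23.1, 23.6)


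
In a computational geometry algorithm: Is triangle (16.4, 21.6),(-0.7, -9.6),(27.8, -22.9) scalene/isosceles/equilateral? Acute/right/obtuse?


Side lengths squared: AB^2=1265.85, BC^2=989.14, CA^2=2110.21
Sorted: [989.14, 1265.85, 2110.21]
By sides: Scalene, By angles: Acute

Scalene, Acute


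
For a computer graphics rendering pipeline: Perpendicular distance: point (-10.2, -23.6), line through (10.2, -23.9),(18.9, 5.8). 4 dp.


|cross product| = 608.49
|line direction| = sqrt(957.78) = 30.948
Distance = 608.49/sqrt(957.78) = 19.6617

19.6617


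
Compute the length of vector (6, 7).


|u| = sqrt(6^2 + 7^2) = sqrt(85) = 9.2195

9.2195


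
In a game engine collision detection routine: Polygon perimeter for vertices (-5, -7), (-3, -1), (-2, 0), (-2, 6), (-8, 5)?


Sides: (-5, -7)->(-3, -1): sqrt(40) = 6.324555, (-3, -1)->(-2, 0): sqrt(2) = 1.414214, (-2, 0)->(-2, 6): sqrt(36) = 6, (-2, 6)->(-8, 5): sqrt(37) = 6.082763, (-8, 5)->(-5, -7): sqrt(153) = 12.369317
Sum = 32.190849
Perimeter = 32.1908

32.1908


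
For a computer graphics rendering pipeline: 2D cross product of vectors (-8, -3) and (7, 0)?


u x v = u_x*v_y - u_y*v_x = (-8)*0 - (-3)*7
= 0 - (-21) = 21

21


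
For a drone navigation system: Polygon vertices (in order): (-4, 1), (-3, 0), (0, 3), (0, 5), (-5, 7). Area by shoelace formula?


Shoelace sum: ((-4)*0 - (-3)*1) + ((-3)*3 - 0*0) + (0*5 - 0*3) + (0*7 - (-5)*5) + ((-5)*1 - (-4)*7)
= 42
Area = |42|/2 = 21

21


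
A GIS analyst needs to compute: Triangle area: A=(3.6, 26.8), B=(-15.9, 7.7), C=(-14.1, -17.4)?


Area = |x_A(y_B-y_C) + x_B(y_C-y_A) + x_C(y_A-y_B)|/2
= |90.36 + 702.78 + (-269.31)|/2
= 523.83/2 = 261.915

261.915


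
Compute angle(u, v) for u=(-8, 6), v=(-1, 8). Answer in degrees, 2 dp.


u.v = 56, |u| = sqrt(100) = 10, |v| = sqrt(65) = 8.0623
cos(theta) = u.v/(|u||v|) = 56/sqrt(6500) = 0.694595
theta = acos(0.694595) = 46.01 degrees

46.01 degrees


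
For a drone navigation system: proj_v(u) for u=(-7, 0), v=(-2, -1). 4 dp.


u.v = 14, |v| = sqrt(5) = 2.2361
Scalar projection = u.v / |v| = 14 / sqrt(5) = 6.261

6.261


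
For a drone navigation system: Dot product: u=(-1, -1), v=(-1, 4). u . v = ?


u . v = u_x*v_x + u_y*v_y = (-1)*(-1) + (-1)*4
= 1 + (-4) = -3

-3


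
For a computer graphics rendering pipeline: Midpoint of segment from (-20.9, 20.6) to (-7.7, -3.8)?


M = (((-20.9)+(-7.7))/2, (20.6+(-3.8))/2)
= (-14.3, 8.4)

(-14.3, 8.4)


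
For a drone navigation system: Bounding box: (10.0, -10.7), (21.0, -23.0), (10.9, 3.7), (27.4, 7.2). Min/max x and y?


x range: [10, 27.4]
y range: [-23, 7.2]
Bounding box: (10,-23) to (27.4,7.2)

(10,-23) to (27.4,7.2)


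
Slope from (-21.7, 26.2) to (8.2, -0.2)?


slope = (y2-y1)/(x2-x1) = ((-0.2)-26.2)/(8.2-(-21.7)) = (-26.4)/29.9 = -0.8829

-0.8829


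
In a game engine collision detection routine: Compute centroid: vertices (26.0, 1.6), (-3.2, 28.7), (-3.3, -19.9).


Centroid = ((x_A+x_B+x_C)/3, (y_A+y_B+y_C)/3)
= ((26+(-3.2)+(-3.3))/3, (1.6+28.7+(-19.9))/3)
= (6.5, 3.4667)

(6.5, 3.4667)


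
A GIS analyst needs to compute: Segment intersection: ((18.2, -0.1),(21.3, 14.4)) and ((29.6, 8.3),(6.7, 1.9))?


Cross products: d1=119.4, d2=-192.81, d3=-139.26, d4=172.95
d1*d2 < 0 and d3*d4 < 0? yes

Yes, they intersect


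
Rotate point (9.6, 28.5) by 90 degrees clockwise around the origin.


90° CW: (x,y) -> (y, -x)
(9.6,28.5) -> (28.5, -9.6)

(28.5, -9.6)


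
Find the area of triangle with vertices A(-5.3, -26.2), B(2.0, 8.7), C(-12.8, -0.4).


Area = |x_A(y_B-y_C) + x_B(y_C-y_A) + x_C(y_A-y_B)|/2
= |(-48.23) + 51.6 + 446.72|/2
= 450.09/2 = 225.045

225.045


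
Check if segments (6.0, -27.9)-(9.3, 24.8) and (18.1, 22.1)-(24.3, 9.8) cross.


Cross products: d1=-458.83, d2=-91.5, d3=-472.67, d4=-840
d1*d2 < 0 and d3*d4 < 0? no

No, they don't intersect


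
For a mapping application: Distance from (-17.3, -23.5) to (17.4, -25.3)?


dx=34.7, dy=-1.8
d^2 = 34.7^2 + (-1.8)^2 = 1207.33
d = sqrt(1207.33) = 34.7467

34.7467
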